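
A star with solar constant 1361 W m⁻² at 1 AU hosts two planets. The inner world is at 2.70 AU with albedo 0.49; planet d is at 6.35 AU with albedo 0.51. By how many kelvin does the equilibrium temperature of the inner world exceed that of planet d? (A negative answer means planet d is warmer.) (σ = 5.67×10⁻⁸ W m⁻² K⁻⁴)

ΔT ≈ 50.7 K

T_eq = [S₀(1−A)/(4σd²)]^(1/4), so T ∝ (1−A)^(1/4) / √d.
T₁ = [1361×0.51/(4×5.67×10⁻⁸×2.70²)]^(1/4) = 143.14 K.
T₂ = [1361×0.49/(4×5.67×10⁻⁸×6.35²)]^(1/4) = 92.41 K.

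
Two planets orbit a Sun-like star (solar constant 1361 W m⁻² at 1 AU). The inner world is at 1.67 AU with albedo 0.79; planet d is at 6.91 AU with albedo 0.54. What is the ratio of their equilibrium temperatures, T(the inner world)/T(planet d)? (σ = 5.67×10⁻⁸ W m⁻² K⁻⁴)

T₁/T₂ ≈ 1.672

T_eq = [S₀(1−A)/(4σd²)]^(1/4), so T ∝ (1−A)^(1/4) / √d.
T₁ = [1361×0.21/(4×5.67×10⁻⁸×1.67²)]^(1/4) = 145.80 K.
T₂ = [1361×0.46/(4×5.67×10⁻⁸×6.91²)]^(1/4) = 87.20 K.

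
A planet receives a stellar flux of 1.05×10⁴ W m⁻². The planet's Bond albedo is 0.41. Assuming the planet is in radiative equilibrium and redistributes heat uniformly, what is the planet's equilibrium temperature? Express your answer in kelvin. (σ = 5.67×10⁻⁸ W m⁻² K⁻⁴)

T_eq ≈ 407 K

Energy balance: absorbed = emitted ⇒ πR²·S(1−A) = 4πR²·σT_eq⁴, so T_eq⁴ = S(1−A)/(4σ).
T_eq = [1.05×10⁴ × 0.59 / (4 × 5.67×10⁻⁸)]^(1/4) = (2.73×10¹⁰)^(1/4) = 407 K.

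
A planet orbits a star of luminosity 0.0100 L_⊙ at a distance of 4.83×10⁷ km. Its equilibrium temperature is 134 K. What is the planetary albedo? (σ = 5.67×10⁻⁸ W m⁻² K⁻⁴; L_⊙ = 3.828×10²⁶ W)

d = 4.83×10⁷ km = 4.83×10¹⁰ m.
L = 0.0100 × 3.828×10²⁶ = 3.83×10²⁴ W.
Flux: S = L/(4πd²) = 3.83×10²⁴/(4π×(4.83×10¹⁰)²) = 131 W m⁻².
From T_eq⁴ = S(1−A)/(4σ): 1−A = 4σT_eq⁴/S.
1−A = 4 × 5.67×10⁻⁸ × (134)⁴ / 131 = 0.560.

A ≈ 0.44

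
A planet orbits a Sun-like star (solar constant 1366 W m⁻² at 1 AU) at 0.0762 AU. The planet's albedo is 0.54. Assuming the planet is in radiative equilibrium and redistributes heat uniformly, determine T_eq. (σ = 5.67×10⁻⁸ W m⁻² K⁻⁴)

Flux at 0.0762 AU: S = 1366/0.0762² = 2.35×10⁵ W m⁻².
Energy balance: absorbed = emitted ⇒ πR²·S(1−A) = 4πR²·σT_eq⁴, so T_eq⁴ = S(1−A)/(4σ).
T_eq = [2.35×10⁵ × 0.46 / (4 × 5.67×10⁻⁸)]^(1/4) = (4.77×10¹¹)^(1/4) = 831 K.

T_eq ≈ 831 K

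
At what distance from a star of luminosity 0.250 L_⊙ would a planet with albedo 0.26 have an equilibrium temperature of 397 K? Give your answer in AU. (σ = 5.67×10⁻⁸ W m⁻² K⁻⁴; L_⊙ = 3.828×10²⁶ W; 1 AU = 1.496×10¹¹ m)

d ≈ 0.211 AU

L = 0.250 × 3.828×10²⁶ = 9.57×10²⁵ W.
From T_eq⁴ = L(1−A)/(16πσd²): d = √[L(1−A)/(16πσT_eq⁴)].
d = √[9.57×10²⁵ × 0.74 / (16π × 5.67×10⁻⁸ × (397)⁴)] = 3.16×10¹⁰ m = 0.211 AU.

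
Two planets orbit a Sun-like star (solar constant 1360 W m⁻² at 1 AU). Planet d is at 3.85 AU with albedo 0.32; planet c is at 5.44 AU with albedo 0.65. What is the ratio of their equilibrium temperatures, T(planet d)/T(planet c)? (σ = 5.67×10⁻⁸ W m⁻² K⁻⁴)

T_eq = [S₀(1−A)/(4σd²)]^(1/4), so T ∝ (1−A)^(1/4) / √d.
T₁ = [1360×0.68/(4×5.67×10⁻⁸×3.85²)]^(1/4) = 128.79 K.
T₂ = [1360×0.35/(4×5.67×10⁻⁸×5.44²)]^(1/4) = 91.77 K.

T₁/T₂ ≈ 1.403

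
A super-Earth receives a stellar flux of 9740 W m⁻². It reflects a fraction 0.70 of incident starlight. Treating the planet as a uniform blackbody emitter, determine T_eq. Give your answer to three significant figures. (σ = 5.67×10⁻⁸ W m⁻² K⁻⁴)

Energy balance: absorbed = emitted ⇒ πR²·S(1−A) = 4πR²·σT_eq⁴, so T_eq⁴ = S(1−A)/(4σ).
T_eq = [9740 × 0.30 / (4 × 5.67×10⁻⁸)]^(1/4) = (1.29×10¹⁰)^(1/4) = 337 K.

T_eq ≈ 337 K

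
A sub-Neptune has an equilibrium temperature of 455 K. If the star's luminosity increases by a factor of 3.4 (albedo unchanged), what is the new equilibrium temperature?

T_eq ≈ 618 K

T_eq ∝ L^(1/4) · d^(−1/2).
T′ = 455 × 3.4^(1/4) = 618 K.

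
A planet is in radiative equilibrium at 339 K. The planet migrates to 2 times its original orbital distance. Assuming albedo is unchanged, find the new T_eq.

T_eq ≈ 240 K

T_eq ∝ L^(1/4) · d^(−1/2).
T′ = 339 / 2^(1/2) = 240 K.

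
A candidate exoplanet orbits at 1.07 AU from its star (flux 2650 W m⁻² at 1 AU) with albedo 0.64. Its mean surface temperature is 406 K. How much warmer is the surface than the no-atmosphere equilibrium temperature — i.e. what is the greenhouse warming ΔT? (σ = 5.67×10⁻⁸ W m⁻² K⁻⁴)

S = 2650/1.07² = 2315 W m⁻².
T_eq = [S(1−A)/(4σ)]^(1/4) = [2315×0.36/(4×5.67×10⁻⁸)]^(1/4) = 246.2 K.
ΔT = T_surf − T_eq = 406 − 246.2.

ΔT ≈ 159.8 K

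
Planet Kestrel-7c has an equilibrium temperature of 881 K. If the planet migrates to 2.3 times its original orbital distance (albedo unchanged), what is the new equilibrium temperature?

T_eq ≈ 581 K

T_eq ∝ L^(1/4) · d^(−1/2).
T′ = 881 / 2.3^(1/2) = 581 K.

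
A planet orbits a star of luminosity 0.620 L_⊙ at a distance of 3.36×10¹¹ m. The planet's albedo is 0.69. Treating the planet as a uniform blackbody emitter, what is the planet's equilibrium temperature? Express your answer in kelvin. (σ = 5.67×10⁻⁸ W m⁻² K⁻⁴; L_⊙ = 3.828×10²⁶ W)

T_eq ≈ 123 K

L = 0.620 × 3.828×10²⁶ = 2.37×10²⁶ W.
Flux: S = L/(4πd²) = 2.37×10²⁶/(4π×(3.36×10¹¹)²) = 167 W m⁻².
Energy balance: absorbed = emitted ⇒ πR²·S(1−A) = 4πR²·σT_eq⁴, so T_eq⁴ = S(1−A)/(4σ).
T_eq = [167 × 0.31 / (4 × 5.67×10⁻⁸)]^(1/4) = (2.29×10⁸)^(1/4) = 123 K.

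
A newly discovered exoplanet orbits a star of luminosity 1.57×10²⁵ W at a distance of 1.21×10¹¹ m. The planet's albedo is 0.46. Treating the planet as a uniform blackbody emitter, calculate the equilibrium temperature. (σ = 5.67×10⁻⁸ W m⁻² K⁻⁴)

T_eq ≈ 119 K

Flux: S = L/(4πd²) = 1.57×10²⁵/(4π×(1.21×10¹¹)²) = 85.3 W m⁻².
Energy balance: absorbed = emitted ⇒ πR²·S(1−A) = 4πR²·σT_eq⁴, so T_eq⁴ = S(1−A)/(4σ).
T_eq = [85.3 × 0.54 / (4 × 5.67×10⁻⁸)]^(1/4) = (2.03×10⁸)^(1/4) = 119 K.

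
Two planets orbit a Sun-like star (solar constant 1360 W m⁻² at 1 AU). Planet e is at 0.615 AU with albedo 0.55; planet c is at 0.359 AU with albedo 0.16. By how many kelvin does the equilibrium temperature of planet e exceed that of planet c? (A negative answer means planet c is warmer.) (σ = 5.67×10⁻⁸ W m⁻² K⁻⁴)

ΔT ≈ -154.0 K

T_eq = [S₀(1−A)/(4σd²)]^(1/4), so T ∝ (1−A)^(1/4) / √d.
T₁ = [1360×0.45/(4×5.67×10⁻⁸×0.615²)]^(1/4) = 290.63 K.
T₂ = [1360×0.84/(4×5.67×10⁻⁸×0.359²)]^(1/4) = 444.63 K.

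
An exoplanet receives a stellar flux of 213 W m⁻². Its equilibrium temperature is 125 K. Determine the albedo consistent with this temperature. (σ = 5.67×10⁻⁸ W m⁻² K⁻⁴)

A ≈ 0.74

From T_eq⁴ = S(1−A)/(4σ): 1−A = 4σT_eq⁴/S.
1−A = 4 × 5.67×10⁻⁸ × (125)⁴ / 213 = 0.260.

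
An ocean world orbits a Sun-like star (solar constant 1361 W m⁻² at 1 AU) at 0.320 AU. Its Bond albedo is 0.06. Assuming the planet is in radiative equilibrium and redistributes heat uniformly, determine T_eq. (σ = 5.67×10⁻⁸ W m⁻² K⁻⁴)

Flux at 0.320 AU: S = 1361/0.320² = 1.33×10⁴ W m⁻².
Energy balance: absorbed = emitted ⇒ πR²·S(1−A) = 4πR²·σT_eq⁴, so T_eq⁴ = S(1−A)/(4σ).
T_eq = [1.33×10⁴ × 0.94 / (4 × 5.67×10⁻⁸)]^(1/4) = (5.51×10¹⁰)^(1/4) = 484 K.

T_eq ≈ 484 K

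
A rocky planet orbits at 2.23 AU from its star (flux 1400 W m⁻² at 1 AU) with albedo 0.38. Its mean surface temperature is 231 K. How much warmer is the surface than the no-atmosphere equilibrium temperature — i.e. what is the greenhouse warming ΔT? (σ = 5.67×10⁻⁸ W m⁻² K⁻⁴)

ΔT ≈ 64.4 K

S = 1400/2.23² = 281.5 W m⁻².
T_eq = [S(1−A)/(4σ)]^(1/4) = [281.5×0.62/(4×5.67×10⁻⁸)]^(1/4) = 166.6 K.
ΔT = T_surf − T_eq = 231 − 166.6.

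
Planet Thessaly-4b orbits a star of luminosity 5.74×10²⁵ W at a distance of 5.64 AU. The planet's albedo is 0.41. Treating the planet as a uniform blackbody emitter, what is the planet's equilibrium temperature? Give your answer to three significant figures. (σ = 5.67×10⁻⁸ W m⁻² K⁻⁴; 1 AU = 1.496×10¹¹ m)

T_eq ≈ 63.9 K

d = 5.64 AU = 8.44×10¹¹ m.
Flux: S = L/(4πd²) = 5.74×10²⁵/(4π×(8.44×10¹¹)²) = 6.42 W m⁻².
Energy balance: absorbed = emitted ⇒ πR²·S(1−A) = 4πR²·σT_eq⁴, so T_eq⁴ = S(1−A)/(4σ).
T_eq = [6.42 × 0.59 / (4 × 5.67×10⁻⁸)]^(1/4) = (1.67×10⁷)^(1/4) = 63.9 K.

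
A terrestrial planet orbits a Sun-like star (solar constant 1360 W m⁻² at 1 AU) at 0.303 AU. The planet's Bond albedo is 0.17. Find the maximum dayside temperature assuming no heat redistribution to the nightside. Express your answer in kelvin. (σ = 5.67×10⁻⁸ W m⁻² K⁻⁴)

Flux at 0.303 AU: S = 1360/0.303² = 1.48×10⁴ W m⁻².
With no redistribution each surface element balances locally: S(1−A) = σT⁴.
T = [1.48×10⁴ × 0.83 / 5.67×10⁻⁸]^(1/4) = (2.17×10¹¹)^(1/4) = 682 K.

T_ss ≈ 682 K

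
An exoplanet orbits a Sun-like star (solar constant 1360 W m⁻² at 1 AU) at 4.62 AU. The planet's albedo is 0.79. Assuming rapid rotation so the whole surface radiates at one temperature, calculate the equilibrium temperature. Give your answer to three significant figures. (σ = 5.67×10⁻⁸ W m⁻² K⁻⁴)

T_eq ≈ 87.6 K

Flux at 4.62 AU: S = 1360/4.62² = 63.7 W m⁻².
Energy balance: absorbed = emitted ⇒ πR²·S(1−A) = 4πR²·σT_eq⁴, so T_eq⁴ = S(1−A)/(4σ).
T_eq = [63.7 × 0.21 / (4 × 5.67×10⁻⁸)]^(1/4) = (5.90×10⁷)^(1/4) = 87.6 K.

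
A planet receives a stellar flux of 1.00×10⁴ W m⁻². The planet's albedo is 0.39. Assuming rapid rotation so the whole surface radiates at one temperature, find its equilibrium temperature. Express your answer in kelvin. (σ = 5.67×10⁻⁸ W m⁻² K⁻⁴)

T_eq ≈ 405 K

Energy balance: absorbed = emitted ⇒ πR²·S(1−A) = 4πR²·σT_eq⁴, so T_eq⁴ = S(1−A)/(4σ).
T_eq = [1.00×10⁴ × 0.61 / (4 × 5.67×10⁻⁸)]^(1/4) = (2.69×10¹⁰)^(1/4) = 405 K.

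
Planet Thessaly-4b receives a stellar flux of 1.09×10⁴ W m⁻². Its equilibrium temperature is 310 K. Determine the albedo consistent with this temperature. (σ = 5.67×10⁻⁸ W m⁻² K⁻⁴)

A ≈ 0.81

From T_eq⁴ = S(1−A)/(4σ): 1−A = 4σT_eq⁴/S.
1−A = 4 × 5.67×10⁻⁸ × (310)⁴ / 1.09×10⁴ = 0.192.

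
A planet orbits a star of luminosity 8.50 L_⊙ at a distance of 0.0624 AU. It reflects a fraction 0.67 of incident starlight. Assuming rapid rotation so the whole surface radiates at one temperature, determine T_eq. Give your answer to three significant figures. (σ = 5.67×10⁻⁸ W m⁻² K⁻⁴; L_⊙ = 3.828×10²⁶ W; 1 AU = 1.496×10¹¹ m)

d = 0.0624 AU = 9.34×10⁹ m.
L = 8.50 × 3.828×10²⁶ = 3.25×10²⁷ W.
Flux: S = L/(4πd²) = 3.25×10²⁷/(4π×(9.34×10⁹)²) = 2.97×10⁶ W m⁻².
Energy balance: absorbed = emitted ⇒ πR²·S(1−A) = 4πR²·σT_eq⁴, so T_eq⁴ = S(1−A)/(4σ).
T_eq = [2.97×10⁶ × 0.33 / (4 × 5.67×10⁻⁸)]^(1/4) = (4.32×10¹²)^(1/4) = 1440 K.

T_eq ≈ 1440 K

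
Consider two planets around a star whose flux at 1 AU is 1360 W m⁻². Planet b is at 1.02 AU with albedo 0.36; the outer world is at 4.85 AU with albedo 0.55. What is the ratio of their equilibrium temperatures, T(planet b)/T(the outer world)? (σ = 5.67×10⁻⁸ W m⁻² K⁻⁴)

T₁/T₂ ≈ 2.381

T_eq = [S₀(1−A)/(4σd²)]^(1/4), so T ∝ (1−A)^(1/4) / √d.
T₁ = [1360×0.64/(4×5.67×10⁻⁸×1.02²)]^(1/4) = 246.44 K.
T₂ = [1360×0.45/(4×5.67×10⁻⁸×4.85²)]^(1/4) = 103.49 K.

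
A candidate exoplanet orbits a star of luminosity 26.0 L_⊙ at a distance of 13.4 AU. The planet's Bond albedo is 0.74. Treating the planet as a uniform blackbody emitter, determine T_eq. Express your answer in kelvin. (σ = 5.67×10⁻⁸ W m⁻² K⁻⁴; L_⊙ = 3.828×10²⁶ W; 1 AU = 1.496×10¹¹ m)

T_eq ≈ 123 K

d = 13.4 AU = 2.00×10¹² m.
L = 26.0 × 3.828×10²⁶ = 9.95×10²⁷ W.
Flux: S = L/(4πd²) = 9.95×10²⁷/(4π×(2.00×10¹²)²) = 197 W m⁻².
Energy balance: absorbed = emitted ⇒ πR²·S(1−A) = 4πR²·σT_eq⁴, so T_eq⁴ = S(1−A)/(4σ).
T_eq = [197 × 0.26 / (4 × 5.67×10⁻⁸)]^(1/4) = (2.26×10⁸)^(1/4) = 123 K.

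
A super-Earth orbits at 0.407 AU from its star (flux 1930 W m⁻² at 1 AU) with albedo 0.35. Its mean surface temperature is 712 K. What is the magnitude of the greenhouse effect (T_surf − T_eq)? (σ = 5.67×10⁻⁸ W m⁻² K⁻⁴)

S = 1930/0.407² = 1.165×10⁴ W m⁻².
T_eq = [S(1−A)/(4σ)]^(1/4) = [1.165×10⁴×0.65/(4×5.67×10⁻⁸)]^(1/4) = 427.5 K.
ΔT = T_surf − T_eq = 712 − 427.5.

ΔT ≈ 284.5 K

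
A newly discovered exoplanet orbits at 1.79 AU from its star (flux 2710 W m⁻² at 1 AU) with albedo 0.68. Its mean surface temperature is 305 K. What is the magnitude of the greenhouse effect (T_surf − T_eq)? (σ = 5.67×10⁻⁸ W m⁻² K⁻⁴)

S = 2710/1.79² = 845.8 W m⁻².
T_eq = [S(1−A)/(4σ)]^(1/4) = [845.8×0.32/(4×5.67×10⁻⁸)]^(1/4) = 185.9 K.
ΔT = T_surf − T_eq = 305 − 185.9.

ΔT ≈ 119.1 K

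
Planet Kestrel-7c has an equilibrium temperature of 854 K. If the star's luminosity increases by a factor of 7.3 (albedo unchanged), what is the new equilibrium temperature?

T_eq ≈ 1400 K

T_eq ∝ L^(1/4) · d^(−1/2).
T′ = 854 × 7.3^(1/4) = 1400 K.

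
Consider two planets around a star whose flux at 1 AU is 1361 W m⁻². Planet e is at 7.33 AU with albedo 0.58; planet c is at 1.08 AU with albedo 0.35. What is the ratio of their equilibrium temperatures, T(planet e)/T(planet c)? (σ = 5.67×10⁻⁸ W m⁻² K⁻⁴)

T_eq = [S₀(1−A)/(4σd²)]^(1/4), so T ∝ (1−A)^(1/4) / √d.
T₁ = [1361×0.42/(4×5.67×10⁻⁸×7.33²)]^(1/4) = 82.76 K.
T₂ = [1361×0.65/(4×5.67×10⁻⁸×1.08²)]^(1/4) = 240.48 K.

T₁/T₂ ≈ 0.344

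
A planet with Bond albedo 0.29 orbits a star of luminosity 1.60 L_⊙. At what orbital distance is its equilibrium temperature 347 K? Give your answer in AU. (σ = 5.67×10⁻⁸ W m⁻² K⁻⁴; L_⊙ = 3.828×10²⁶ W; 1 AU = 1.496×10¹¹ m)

d ≈ 0.686 AU

L = 1.60 × 3.828×10²⁶ = 6.12×10²⁶ W.
From T_eq⁴ = L(1−A)/(16πσd²): d = √[L(1−A)/(16πσT_eq⁴)].
d = √[6.12×10²⁶ × 0.71 / (16π × 5.67×10⁻⁸ × (347)⁴)] = 1.03×10¹¹ m = 0.686 AU.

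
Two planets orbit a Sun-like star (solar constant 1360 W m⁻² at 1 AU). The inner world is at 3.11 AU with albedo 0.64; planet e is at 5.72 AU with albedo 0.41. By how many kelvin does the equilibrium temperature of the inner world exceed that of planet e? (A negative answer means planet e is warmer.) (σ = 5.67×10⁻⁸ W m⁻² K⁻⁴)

T_eq = [S₀(1−A)/(4σd²)]^(1/4), so T ∝ (1−A)^(1/4) / √d.
T₁ = [1360×0.36/(4×5.67×10⁻⁸×3.11²)]^(1/4) = 122.23 K.
T₂ = [1360×0.59/(4×5.67×10⁻⁸×5.72²)]^(1/4) = 101.97 K.

ΔT ≈ 20.3 K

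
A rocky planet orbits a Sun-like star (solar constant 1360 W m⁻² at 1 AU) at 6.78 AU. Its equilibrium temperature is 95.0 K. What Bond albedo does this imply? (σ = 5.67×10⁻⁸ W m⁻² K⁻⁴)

Flux at 6.78 AU: S = 1360/6.78² = 29.6 W m⁻².
From T_eq⁴ = S(1−A)/(4σ): 1−A = 4σT_eq⁴/S.
1−A = 4 × 5.67×10⁻⁸ × (95.0)⁴ / 29.6 = 0.624.

A ≈ 0.38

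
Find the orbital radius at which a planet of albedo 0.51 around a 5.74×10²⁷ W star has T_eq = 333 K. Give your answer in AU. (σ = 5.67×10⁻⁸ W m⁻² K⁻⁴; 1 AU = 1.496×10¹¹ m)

From T_eq⁴ = L(1−A)/(16πσd²): d = √[L(1−A)/(16πσT_eq⁴)].
d = √[5.74×10²⁷ × 0.49 / (16π × 5.67×10⁻⁸ × (333)⁴)] = 2.83×10¹¹ m = 1.89 AU.

d ≈ 1.89 AU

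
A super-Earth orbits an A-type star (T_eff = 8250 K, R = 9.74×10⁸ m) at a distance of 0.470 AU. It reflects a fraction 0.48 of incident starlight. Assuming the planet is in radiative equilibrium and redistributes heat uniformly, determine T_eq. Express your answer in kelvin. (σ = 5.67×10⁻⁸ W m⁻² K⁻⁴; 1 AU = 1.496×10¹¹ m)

d = 0.470 AU = 7.03×10¹⁰ m.
L = 4πR_⋆²σT_⋆⁴ = 4π(9.74×10⁸)² × 5.67×10⁻⁸ × (8250)⁴ = 3.13×10²⁷ W.
S = L/(4πd²) = 5.04×10⁴ W m⁻².
Energy balance: absorbed = emitted ⇒ πR²·S(1−A) = 4πR²·σT_eq⁴, so T_eq⁴ = S(1−A)/(4σ).
T_eq = [5.04×10⁴ × 0.52 / (4 × 5.67×10⁻⁸)]^(1/4) = (1.16×10¹¹)^(1/4) = 583 K.

T_eq ≈ 583 K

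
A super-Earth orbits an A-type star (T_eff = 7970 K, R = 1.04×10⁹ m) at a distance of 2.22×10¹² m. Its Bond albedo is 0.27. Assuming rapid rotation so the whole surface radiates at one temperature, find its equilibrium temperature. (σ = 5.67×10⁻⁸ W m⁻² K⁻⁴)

T_eq ≈ 113 K

L = 4πR_⋆²σT_⋆⁴ = 4π(1.04×10⁹)² × 5.67×10⁻⁸ × (7970)⁴ = 3.11×10²⁷ W.
S = L/(4πd²) = 50.2 W m⁻².
Energy balance: absorbed = emitted ⇒ πR²·S(1−A) = 4πR²·σT_eq⁴, so T_eq⁴ = S(1−A)/(4σ).
T_eq = [50.2 × 0.73 / (4 × 5.67×10⁻⁸)]^(1/4) = (1.62×10⁸)^(1/4) = 113 K.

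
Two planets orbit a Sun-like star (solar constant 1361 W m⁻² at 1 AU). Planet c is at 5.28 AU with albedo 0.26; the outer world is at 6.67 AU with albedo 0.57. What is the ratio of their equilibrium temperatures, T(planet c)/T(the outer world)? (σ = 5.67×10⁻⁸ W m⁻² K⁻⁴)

T_eq = [S₀(1−A)/(4σd²)]^(1/4), so T ∝ (1−A)^(1/4) / √d.
T₁ = [1361×0.74/(4×5.67×10⁻⁸×5.28²)]^(1/4) = 112.34 K.
T₂ = [1361×0.43/(4×5.67×10⁻⁸×6.67²)]^(1/4) = 87.27 K.

T₁/T₂ ≈ 1.287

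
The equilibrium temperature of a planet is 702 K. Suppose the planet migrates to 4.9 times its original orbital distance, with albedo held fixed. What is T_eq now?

T_eq ∝ L^(1/4) · d^(−1/2).
T′ = 702 / 4.9^(1/2) = 317 K.

T_eq ≈ 317 K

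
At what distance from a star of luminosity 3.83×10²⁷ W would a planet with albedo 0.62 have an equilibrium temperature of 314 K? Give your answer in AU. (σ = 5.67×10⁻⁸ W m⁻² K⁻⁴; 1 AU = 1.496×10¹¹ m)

d ≈ 1.53 AU

From T_eq⁴ = L(1−A)/(16πσd²): d = √[L(1−A)/(16πσT_eq⁴)].
d = √[3.83×10²⁷ × 0.38 / (16π × 5.67×10⁻⁸ × (314)⁴)] = 2.29×10¹¹ m = 1.53 AU.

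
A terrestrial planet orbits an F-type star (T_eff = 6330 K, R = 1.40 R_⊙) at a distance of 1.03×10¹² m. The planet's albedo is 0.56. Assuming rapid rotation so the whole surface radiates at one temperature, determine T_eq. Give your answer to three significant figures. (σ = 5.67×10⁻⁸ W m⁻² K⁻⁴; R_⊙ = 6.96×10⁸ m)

R_⋆ = 1.40 × 6.96×10⁸ = 9.74×10⁸ m.
L = 4πR_⋆²σT_⋆⁴ = 4π(9.74×10⁸)² × 5.67×10⁻⁸ × (6330)⁴ = 1.09×10²⁷ W.
S = L/(4πd²) = 81.5 W m⁻².
Energy balance: absorbed = emitted ⇒ πR²·S(1−A) = 4πR²·σT_eq⁴, so T_eq⁴ = S(1−A)/(4σ).
T_eq = [81.5 × 0.44 / (4 × 5.67×10⁻⁸)]^(1/4) = (1.58×10⁸)^(1/4) = 112 K.

T_eq ≈ 112 K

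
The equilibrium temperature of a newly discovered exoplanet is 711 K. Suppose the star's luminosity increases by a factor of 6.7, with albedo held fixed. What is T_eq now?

T_eq ∝ L^(1/4) · d^(−1/2).
T′ = 711 × 6.7^(1/4) = 1140 K.

T_eq ≈ 1140 K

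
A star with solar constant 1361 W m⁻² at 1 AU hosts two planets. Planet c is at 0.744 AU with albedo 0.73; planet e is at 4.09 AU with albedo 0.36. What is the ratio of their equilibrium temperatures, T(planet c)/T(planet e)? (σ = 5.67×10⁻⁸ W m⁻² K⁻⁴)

T₁/T₂ ≈ 1.890

T_eq = [S₀(1−A)/(4σd²)]^(1/4), so T ∝ (1−A)^(1/4) / √d.
T₁ = [1361×0.27/(4×5.67×10⁻⁸×0.744²)]^(1/4) = 232.60 K.
T₂ = [1361×0.64/(4×5.67×10⁻⁸×4.09²)]^(1/4) = 123.09 K.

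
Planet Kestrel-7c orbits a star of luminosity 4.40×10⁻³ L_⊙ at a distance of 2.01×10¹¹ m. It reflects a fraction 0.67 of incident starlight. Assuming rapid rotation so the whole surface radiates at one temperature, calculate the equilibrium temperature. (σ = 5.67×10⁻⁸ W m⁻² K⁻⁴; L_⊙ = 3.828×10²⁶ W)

L = 4.40×10⁻³ × 3.828×10²⁶ = 1.68×10²⁴ W.
Flux: S = L/(4πd²) = 1.68×10²⁴/(4π×(2.01×10¹¹)²) = 3.32 W m⁻².
Energy balance: absorbed = emitted ⇒ πR²·S(1−A) = 4πR²·σT_eq⁴, so T_eq⁴ = S(1−A)/(4σ).
T_eq = [3.32 × 0.33 / (4 × 5.67×10⁻⁸)]^(1/4) = (4.83×10⁶)^(1/4) = 46.9 K.

T_eq ≈ 46.9 K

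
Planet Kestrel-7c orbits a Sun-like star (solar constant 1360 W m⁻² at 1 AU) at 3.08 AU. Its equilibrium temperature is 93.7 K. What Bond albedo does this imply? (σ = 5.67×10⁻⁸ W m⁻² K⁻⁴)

Flux at 3.08 AU: S = 1360/3.08² = 143 W m⁻².
From T_eq⁴ = S(1−A)/(4σ): 1−A = 4σT_eq⁴/S.
1−A = 4 × 5.67×10⁻⁸ × (93.7)⁴ / 143 = 0.122.

A ≈ 0.88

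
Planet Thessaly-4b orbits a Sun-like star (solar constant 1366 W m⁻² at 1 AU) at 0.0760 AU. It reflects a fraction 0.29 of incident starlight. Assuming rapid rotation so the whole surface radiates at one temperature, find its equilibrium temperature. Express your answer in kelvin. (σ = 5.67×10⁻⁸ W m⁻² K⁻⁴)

Flux at 0.0760 AU: S = 1366/0.0760² = 2.36×10⁵ W m⁻².
Energy balance: absorbed = emitted ⇒ πR²·S(1−A) = 4πR²·σT_eq⁴, so T_eq⁴ = S(1−A)/(4σ).
T_eq = [2.36×10⁵ × 0.71 / (4 × 5.67×10⁻⁸)]^(1/4) = (7.40×10¹¹)^(1/4) = 928 K.

T_eq ≈ 928 K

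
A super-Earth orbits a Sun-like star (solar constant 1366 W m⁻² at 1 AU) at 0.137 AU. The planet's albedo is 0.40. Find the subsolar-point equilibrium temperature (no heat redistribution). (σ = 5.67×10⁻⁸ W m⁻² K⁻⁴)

T_ss ≈ 937 K

Flux at 0.137 AU: S = 1366/0.137² = 7.28×10⁴ W m⁻².
At the subsolar point the surface absorbs S(1−A) and emits σT⁴ per unit area — no factor of 4, since only the local patch is in balance.
T = [7.28×10⁴ × 0.60 / 5.67×10⁻⁸]^(1/4) = (7.70×10¹¹)^(1/4) = 937 K.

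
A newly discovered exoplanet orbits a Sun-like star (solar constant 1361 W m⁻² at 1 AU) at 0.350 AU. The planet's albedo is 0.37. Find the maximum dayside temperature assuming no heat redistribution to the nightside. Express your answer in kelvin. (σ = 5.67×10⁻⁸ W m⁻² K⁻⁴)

Flux at 0.350 AU: S = 1361/0.350² = 1.11×10⁴ W m⁻².
With no redistribution each surface element balances locally: S(1−A) = σT⁴.
T = [1.11×10⁴ × 0.63 / 5.67×10⁻⁸]^(1/4) = (1.23×10¹¹)^(1/4) = 593 K.

T_ss ≈ 593 K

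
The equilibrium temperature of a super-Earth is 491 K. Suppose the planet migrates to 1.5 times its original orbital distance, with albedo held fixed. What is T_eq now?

T_eq ∝ L^(1/4) · d^(−1/2).
T′ = 491 / 1.5^(1/2) = 401 K.

T_eq ≈ 401 K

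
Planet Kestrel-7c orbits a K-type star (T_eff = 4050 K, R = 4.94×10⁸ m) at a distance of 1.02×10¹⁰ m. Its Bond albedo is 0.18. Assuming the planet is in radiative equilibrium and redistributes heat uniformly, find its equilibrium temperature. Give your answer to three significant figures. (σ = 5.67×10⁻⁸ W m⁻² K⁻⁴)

T_eq ≈ 600 K

L = 4πR_⋆²σT_⋆⁴ = 4π(4.94×10⁸)² × 5.67×10⁻⁸ × (4050)⁴ = 4.68×10²⁵ W.
S = L/(4πd²) = 3.58×10⁴ W m⁻².
Energy balance: absorbed = emitted ⇒ πR²·S(1−A) = 4πR²·σT_eq⁴, so T_eq⁴ = S(1−A)/(4σ).
T_eq = [3.58×10⁴ × 0.82 / (4 × 5.67×10⁻⁸)]^(1/4) = (1.29×10¹¹)^(1/4) = 600 K.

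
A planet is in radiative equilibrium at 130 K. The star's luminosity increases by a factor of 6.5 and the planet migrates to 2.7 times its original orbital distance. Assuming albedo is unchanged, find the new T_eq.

T_eq ≈ 126 K

T_eq ∝ L^(1/4) · d^(−1/2).
T′ = 130 × 6.5^(1/4) / 2.7^(1/2) = 126 K.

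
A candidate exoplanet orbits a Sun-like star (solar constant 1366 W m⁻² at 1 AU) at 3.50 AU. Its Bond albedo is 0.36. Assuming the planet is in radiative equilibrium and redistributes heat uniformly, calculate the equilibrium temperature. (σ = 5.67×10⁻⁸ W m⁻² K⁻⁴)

Flux at 3.50 AU: S = 1366/3.50² = 112 W m⁻².
Energy balance: absorbed = emitted ⇒ πR²·S(1−A) = 4πR²·σT_eq⁴, so T_eq⁴ = S(1−A)/(4σ).
T_eq = [112 × 0.64 / (4 × 5.67×10⁻⁸)]^(1/4) = (3.15×10⁸)^(1/4) = 133 K.

T_eq ≈ 133 K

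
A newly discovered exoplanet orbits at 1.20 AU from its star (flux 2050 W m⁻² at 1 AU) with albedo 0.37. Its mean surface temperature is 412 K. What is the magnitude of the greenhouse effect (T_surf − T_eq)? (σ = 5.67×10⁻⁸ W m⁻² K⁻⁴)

ΔT ≈ 161.2 K

S = 2050/1.20² = 1424 W m⁻².
T_eq = [S(1−A)/(4σ)]^(1/4) = [1424×0.63/(4×5.67×10⁻⁸)]^(1/4) = 250.8 K.
ΔT = T_surf − T_eq = 412 − 250.8.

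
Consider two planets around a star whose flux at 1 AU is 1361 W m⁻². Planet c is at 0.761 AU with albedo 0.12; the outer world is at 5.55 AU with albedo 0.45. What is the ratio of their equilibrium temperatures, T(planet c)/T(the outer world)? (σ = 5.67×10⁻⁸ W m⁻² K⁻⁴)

T_eq = [S₀(1−A)/(4σd²)]^(1/4), so T ∝ (1−A)^(1/4) / √d.
T₁ = [1361×0.88/(4×5.67×10⁻⁸×0.761²)]^(1/4) = 309.02 K.
T₂ = [1361×0.55/(4×5.67×10⁻⁸×5.55²)]^(1/4) = 101.74 K.

T₁/T₂ ≈ 3.037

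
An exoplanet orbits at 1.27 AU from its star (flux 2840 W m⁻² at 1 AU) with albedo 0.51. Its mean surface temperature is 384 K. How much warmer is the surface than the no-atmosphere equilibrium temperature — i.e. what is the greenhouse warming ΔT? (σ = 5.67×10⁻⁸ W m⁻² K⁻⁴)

S = 2840/1.27² = 1761 W m⁻².
T_eq = [S(1−A)/(4σ)]^(1/4) = [1761×0.49/(4×5.67×10⁻⁸)]^(1/4) = 248.4 K.
ΔT = T_surf − T_eq = 384 − 248.4.

ΔT ≈ 135.6 K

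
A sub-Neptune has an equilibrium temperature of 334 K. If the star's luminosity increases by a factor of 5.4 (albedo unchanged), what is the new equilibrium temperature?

T_eq ∝ L^(1/4) · d^(−1/2).
T′ = 334 × 5.4^(1/4) = 509 K.

T_eq ≈ 509 K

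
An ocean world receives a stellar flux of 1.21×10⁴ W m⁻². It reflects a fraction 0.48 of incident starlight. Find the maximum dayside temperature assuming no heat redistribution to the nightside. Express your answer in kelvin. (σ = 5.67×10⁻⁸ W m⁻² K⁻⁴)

With no redistribution each surface element balances locally: S(1−A) = σT⁴.
T = [1.21×10⁴ × 0.52 / 5.67×10⁻⁸]^(1/4) = (1.11×10¹¹)^(1/4) = 577 K.

T_ss ≈ 577 K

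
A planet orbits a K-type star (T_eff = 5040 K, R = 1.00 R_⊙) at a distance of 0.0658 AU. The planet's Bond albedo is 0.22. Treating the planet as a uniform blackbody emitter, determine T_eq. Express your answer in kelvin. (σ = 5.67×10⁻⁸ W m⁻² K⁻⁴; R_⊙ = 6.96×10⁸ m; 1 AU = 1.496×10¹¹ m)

T_eq ≈ 891 K

R_⋆ = 1.00 × 6.96×10⁸ = 6.96×10⁸ m.
d = 0.0658 AU = 9.84×10⁹ m.
L = 4πR_⋆²σT_⋆⁴ = 4π(6.96×10⁸)² × 5.67×10⁻⁸ × (5040)⁴ = 2.23×10²⁶ W.
S = L/(4πd²) = 1.83×10⁵ W m⁻².
Energy balance: absorbed = emitted ⇒ πR²·S(1−A) = 4πR²·σT_eq⁴, so T_eq⁴ = S(1−A)/(4σ).
T_eq = [1.83×10⁵ × 0.78 / (4 × 5.67×10⁻⁸)]^(1/4) = (6.29×10¹¹)^(1/4) = 891 K.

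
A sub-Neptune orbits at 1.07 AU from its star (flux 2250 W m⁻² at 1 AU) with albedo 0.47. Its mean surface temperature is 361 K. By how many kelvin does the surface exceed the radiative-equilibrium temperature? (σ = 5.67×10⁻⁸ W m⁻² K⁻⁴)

ΔT ≈ 100.7 K

S = 2250/1.07² = 1965 W m⁻².
T_eq = [S(1−A)/(4σ)]^(1/4) = [1965×0.53/(4×5.67×10⁻⁸)]^(1/4) = 260.3 K.
ΔT = T_surf − T_eq = 361 − 260.3.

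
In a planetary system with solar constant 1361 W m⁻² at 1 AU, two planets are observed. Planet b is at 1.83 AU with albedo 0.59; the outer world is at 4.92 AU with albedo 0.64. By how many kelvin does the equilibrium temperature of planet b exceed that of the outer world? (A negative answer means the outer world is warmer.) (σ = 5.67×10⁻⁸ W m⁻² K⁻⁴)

T_eq = [S₀(1−A)/(4σd²)]^(1/4), so T ∝ (1−A)^(1/4) / √d.
T₁ = [1361×0.41/(4×5.67×10⁻⁸×1.83²)]^(1/4) = 164.64 K.
T₂ = [1361×0.36/(4×5.67×10⁻⁸×4.92²)]^(1/4) = 97.20 K.

ΔT ≈ 67.4 K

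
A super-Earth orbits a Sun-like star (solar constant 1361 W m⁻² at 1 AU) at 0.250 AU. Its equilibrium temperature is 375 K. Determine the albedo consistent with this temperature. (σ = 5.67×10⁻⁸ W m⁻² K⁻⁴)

A ≈ 0.79

Flux at 0.250 AU: S = 1361/0.250² = 2.18×10⁴ W m⁻².
From T_eq⁴ = S(1−A)/(4σ): 1−A = 4σT_eq⁴/S.
1−A = 4 × 5.67×10⁻⁸ × (375)⁴ / 2.18×10⁴ = 0.206.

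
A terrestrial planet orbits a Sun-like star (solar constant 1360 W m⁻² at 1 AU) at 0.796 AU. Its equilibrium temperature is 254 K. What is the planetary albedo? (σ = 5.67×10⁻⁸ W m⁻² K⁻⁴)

A ≈ 0.56

Flux at 0.796 AU: S = 1360/0.796² = 2150 W m⁻².
From T_eq⁴ = S(1−A)/(4σ): 1−A = 4σT_eq⁴/S.
1−A = 4 × 5.67×10⁻⁸ × (254)⁴ / 2150 = 0.440.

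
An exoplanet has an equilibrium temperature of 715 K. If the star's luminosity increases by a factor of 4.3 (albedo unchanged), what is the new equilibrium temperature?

T_eq ∝ L^(1/4) · d^(−1/2).
T′ = 715 × 4.3^(1/4) = 1030 K.

T_eq ≈ 1030 K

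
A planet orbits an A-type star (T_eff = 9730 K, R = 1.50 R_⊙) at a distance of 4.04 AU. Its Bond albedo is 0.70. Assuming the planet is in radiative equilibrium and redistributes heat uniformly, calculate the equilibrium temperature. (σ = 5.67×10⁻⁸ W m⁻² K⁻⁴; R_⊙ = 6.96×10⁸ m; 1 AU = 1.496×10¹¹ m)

R_⋆ = 1.50 × 6.96×10⁸ = 1.04×10⁹ m.
d = 4.04 AU = 6.04×10¹¹ m.
L = 4πR_⋆²σT_⋆⁴ = 4π(1.04×10⁹)² × 5.67×10⁻⁸ × (9730)⁴ = 6.96×10²⁷ W.
S = L/(4πd²) = 1520 W m⁻².
Energy balance: absorbed = emitted ⇒ πR²·S(1−A) = 4πR²·σT_eq⁴, so T_eq⁴ = S(1−A)/(4σ).
T_eq = [1520 × 0.30 / (4 × 5.67×10⁻⁸)]^(1/4) = (2.01×10⁹)^(1/4) = 212 K.

T_eq ≈ 212 K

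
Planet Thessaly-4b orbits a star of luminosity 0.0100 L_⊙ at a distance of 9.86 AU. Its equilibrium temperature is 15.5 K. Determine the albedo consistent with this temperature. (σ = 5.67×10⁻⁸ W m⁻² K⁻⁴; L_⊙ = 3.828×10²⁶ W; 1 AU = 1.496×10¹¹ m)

d = 9.86 AU = 1.48×10¹² m.
L = 0.0100 × 3.828×10²⁶ = 3.83×10²⁴ W.
Flux: S = L/(4πd²) = 3.83×10²⁴/(4π×(1.48×10¹²)²) = 0.140 W m⁻².
From T_eq⁴ = S(1−A)/(4σ): 1−A = 4σT_eq⁴/S.
1−A = 4 × 5.67×10⁻⁸ × (15.5)⁴ / 0.140 = 0.094.

A ≈ 0.91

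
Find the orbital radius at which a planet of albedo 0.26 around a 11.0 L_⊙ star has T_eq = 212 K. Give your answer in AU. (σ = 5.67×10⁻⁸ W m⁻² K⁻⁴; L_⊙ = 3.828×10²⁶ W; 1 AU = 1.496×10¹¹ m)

L = 11.0 × 3.828×10²⁶ = 4.21×10²⁷ W.
From T_eq⁴ = L(1−A)/(16πσd²): d = √[L(1−A)/(16πσT_eq⁴)].
d = √[4.21×10²⁷ × 0.74 / (16π × 5.67×10⁻⁸ × (212)⁴)] = 7.36×10¹¹ m = 4.92 AU.

d ≈ 4.92 AU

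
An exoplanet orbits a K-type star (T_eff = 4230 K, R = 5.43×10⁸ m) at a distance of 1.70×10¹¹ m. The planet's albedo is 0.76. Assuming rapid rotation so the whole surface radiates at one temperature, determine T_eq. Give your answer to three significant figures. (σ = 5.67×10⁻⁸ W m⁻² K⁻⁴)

T_eq ≈ 118 K

L = 4πR_⋆²σT_⋆⁴ = 4π(5.43×10⁸)² × 5.67×10⁻⁸ × (4230)⁴ = 6.73×10²⁵ W.
S = L/(4πd²) = 185 W m⁻².
Energy balance: absorbed = emitted ⇒ πR²·S(1−A) = 4πR²·σT_eq⁴, so T_eq⁴ = S(1−A)/(4σ).
T_eq = [185 × 0.24 / (4 × 5.67×10⁻⁸)]^(1/4) = (1.96×10⁸)^(1/4) = 118 K.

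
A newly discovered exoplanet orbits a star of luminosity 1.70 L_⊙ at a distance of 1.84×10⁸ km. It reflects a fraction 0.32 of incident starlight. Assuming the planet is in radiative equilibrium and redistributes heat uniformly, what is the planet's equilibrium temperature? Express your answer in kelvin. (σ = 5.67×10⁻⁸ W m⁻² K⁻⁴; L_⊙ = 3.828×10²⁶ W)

T_eq ≈ 260 K

d = 1.84×10⁸ km = 1.84×10¹¹ m.
L = 1.70 × 3.828×10²⁶ = 6.51×10²⁶ W.
Flux: S = L/(4πd²) = 6.51×10²⁶/(4π×(1.84×10¹¹)²) = 1530 W m⁻².
Energy balance: absorbed = emitted ⇒ πR²·S(1−A) = 4πR²·σT_eq⁴, so T_eq⁴ = S(1−A)/(4σ).
T_eq = [1530 × 0.68 / (4 × 5.67×10⁻⁸)]^(1/4) = (4.59×10⁹)^(1/4) = 260 K.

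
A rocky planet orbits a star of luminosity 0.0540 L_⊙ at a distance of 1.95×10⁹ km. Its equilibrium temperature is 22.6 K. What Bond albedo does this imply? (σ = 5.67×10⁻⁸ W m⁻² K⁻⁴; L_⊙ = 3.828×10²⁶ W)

d = 1.95×10⁹ km = 1.95×10¹² m.
L = 0.0540 × 3.828×10²⁶ = 2.07×10²⁵ W.
Flux: S = L/(4πd²) = 2.07×10²⁵/(4π×(1.95×10¹²)²) = 0.433 W m⁻².
From T_eq⁴ = S(1−A)/(4σ): 1−A = 4σT_eq⁴/S.
1−A = 4 × 5.67×10⁻⁸ × (22.6)⁴ / 0.433 = 0.137.

A ≈ 0.86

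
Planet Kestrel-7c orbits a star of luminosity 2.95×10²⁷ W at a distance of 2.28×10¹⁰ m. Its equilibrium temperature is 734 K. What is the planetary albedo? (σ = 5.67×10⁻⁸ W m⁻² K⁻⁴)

A ≈ 0.85

Flux: S = L/(4πd²) = 2.95×10²⁷/(4π×(2.28×10¹⁰)²) = 4.52×10⁵ W m⁻².
From T_eq⁴ = S(1−A)/(4σ): 1−A = 4σT_eq⁴/S.
1−A = 4 × 5.67×10⁻⁸ × (734)⁴ / 4.52×10⁵ = 0.146.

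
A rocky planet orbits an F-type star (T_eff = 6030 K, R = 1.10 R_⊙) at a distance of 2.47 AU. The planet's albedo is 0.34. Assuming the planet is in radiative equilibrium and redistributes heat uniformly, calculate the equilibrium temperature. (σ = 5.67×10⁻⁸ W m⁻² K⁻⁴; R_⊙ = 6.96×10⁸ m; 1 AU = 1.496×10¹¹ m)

R_⋆ = 1.10 × 6.96×10⁸ = 7.66×10⁸ m.
d = 2.47 AU = 3.70×10¹¹ m.
L = 4πR_⋆²σT_⋆⁴ = 4π(7.66×10⁸)² × 5.67×10⁻⁸ × (6030)⁴ = 5.52×10²⁶ W.
S = L/(4πd²) = 322 W m⁻².
Energy balance: absorbed = emitted ⇒ πR²·S(1−A) = 4πR²·σT_eq⁴, so T_eq⁴ = S(1−A)/(4σ).
T_eq = [322 × 0.66 / (4 × 5.67×10⁻⁸)]^(1/4) = (9.36×10⁸)^(1/4) = 175 K.

T_eq ≈ 175 K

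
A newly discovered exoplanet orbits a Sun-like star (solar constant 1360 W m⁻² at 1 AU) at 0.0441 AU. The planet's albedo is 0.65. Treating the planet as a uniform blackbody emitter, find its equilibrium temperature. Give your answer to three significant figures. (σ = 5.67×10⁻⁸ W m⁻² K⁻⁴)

Flux at 0.0441 AU: S = 1360/0.0441² = 6.99×10⁵ W m⁻².
Energy balance: absorbed = emitted ⇒ πR²·S(1−A) = 4πR²·σT_eq⁴, so T_eq⁴ = S(1−A)/(4σ).
T_eq = [6.99×10⁵ × 0.35 / (4 × 5.67×10⁻⁸)]^(1/4) = (1.08×10¹²)^(1/4) = 1020 K.

T_eq ≈ 1020 K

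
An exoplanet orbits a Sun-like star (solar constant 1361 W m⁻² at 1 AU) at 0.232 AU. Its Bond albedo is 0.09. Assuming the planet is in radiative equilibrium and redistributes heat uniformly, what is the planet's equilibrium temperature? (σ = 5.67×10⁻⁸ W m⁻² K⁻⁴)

Flux at 0.232 AU: S = 1361/0.232² = 2.53×10⁴ W m⁻².
Energy balance: absorbed = emitted ⇒ πR²·S(1−A) = 4πR²·σT_eq⁴, so T_eq⁴ = S(1−A)/(4σ).
T_eq = [2.53×10⁴ × 0.91 / (4 × 5.67×10⁻⁸)]^(1/4) = (1.01×10¹¹)^(1/4) = 564 K.

T_eq ≈ 564 K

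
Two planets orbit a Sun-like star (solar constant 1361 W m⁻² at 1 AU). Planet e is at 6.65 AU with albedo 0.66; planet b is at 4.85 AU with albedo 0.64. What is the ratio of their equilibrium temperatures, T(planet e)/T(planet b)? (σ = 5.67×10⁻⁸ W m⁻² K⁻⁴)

T_eq = [S₀(1−A)/(4σd²)]^(1/4), so T ∝ (1−A)^(1/4) / √d.
T₁ = [1361×0.34/(4×5.67×10⁻⁸×6.65²)]^(1/4) = 82.42 K.
T₂ = [1361×0.36/(4×5.67×10⁻⁸×4.85²)]^(1/4) = 97.89 K.

T₁/T₂ ≈ 0.842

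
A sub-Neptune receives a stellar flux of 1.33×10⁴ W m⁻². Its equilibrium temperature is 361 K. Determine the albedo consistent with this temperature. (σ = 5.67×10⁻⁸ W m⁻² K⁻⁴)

From T_eq⁴ = S(1−A)/(4σ): 1−A = 4σT_eq⁴/S.
1−A = 4 × 5.67×10⁻⁸ × (361)⁴ / 1.33×10⁴ = 0.290.

A ≈ 0.71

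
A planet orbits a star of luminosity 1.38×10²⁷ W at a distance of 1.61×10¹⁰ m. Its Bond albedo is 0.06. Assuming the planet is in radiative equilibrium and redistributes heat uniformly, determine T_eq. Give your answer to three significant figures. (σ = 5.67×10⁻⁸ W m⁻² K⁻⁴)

Flux: S = L/(4πd²) = 1.38×10²⁷/(4π×(1.61×10¹⁰)²) = 4.24×10⁵ W m⁻².
Energy balance: absorbed = emitted ⇒ πR²·S(1−A) = 4πR²·σT_eq⁴, so T_eq⁴ = S(1−A)/(4σ).
T_eq = [4.24×10⁵ × 0.94 / (4 × 5.67×10⁻⁸)]^(1/4) = (1.76×10¹²)^(1/4) = 1150 K.

T_eq ≈ 1150 K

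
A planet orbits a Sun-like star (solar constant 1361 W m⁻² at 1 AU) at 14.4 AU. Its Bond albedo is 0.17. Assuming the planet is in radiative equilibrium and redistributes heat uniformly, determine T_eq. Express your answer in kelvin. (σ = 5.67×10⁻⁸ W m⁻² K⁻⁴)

Flux at 14.4 AU: S = 1361/14.4² = 6.56 W m⁻².
Energy balance: absorbed = emitted ⇒ πR²·S(1−A) = 4πR²·σT_eq⁴, so T_eq⁴ = S(1−A)/(4σ).
T_eq = [6.56 × 0.83 / (4 × 5.67×10⁻⁸)]^(1/4) = (2.40×10⁷)^(1/4) = 70.0 K.

T_eq ≈ 70.0 K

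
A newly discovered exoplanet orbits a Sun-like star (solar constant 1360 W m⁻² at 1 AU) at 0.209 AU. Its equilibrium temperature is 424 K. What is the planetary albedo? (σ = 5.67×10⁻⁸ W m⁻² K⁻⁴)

Flux at 0.209 AU: S = 1360/0.209² = 3.11×10⁴ W m⁻².
From T_eq⁴ = S(1−A)/(4σ): 1−A = 4σT_eq⁴/S.
1−A = 4 × 5.67×10⁻⁸ × (424)⁴ / 3.11×10⁴ = 0.235.

A ≈ 0.76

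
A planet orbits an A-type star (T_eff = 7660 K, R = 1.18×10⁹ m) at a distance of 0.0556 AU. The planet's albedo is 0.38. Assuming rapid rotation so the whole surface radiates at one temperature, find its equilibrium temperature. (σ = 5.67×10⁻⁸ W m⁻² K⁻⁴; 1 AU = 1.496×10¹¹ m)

T_eq ≈ 1810 K

d = 0.0556 AU = 8.32×10⁹ m.
L = 4πR_⋆²σT_⋆⁴ = 4π(1.18×10⁹)² × 5.67×10⁻⁸ × (7660)⁴ = 3.42×10²⁷ W.
S = L/(4πd²) = 3.93×10⁶ W m⁻².
Energy balance: absorbed = emitted ⇒ πR²·S(1−A) = 4πR²·σT_eq⁴, so T_eq⁴ = S(1−A)/(4σ).
T_eq = [3.93×10⁶ × 0.62 / (4 × 5.67×10⁻⁸)]^(1/4) = (1.07×10¹³)^(1/4) = 1810 K.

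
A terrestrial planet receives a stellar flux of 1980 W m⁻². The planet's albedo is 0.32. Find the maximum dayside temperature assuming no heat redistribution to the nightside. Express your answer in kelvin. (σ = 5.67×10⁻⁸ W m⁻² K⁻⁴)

With no redistribution each surface element balances locally: S(1−A) = σT⁴.
T = [1980 × 0.68 / 5.67×10⁻⁸]^(1/4) = (2.37×10¹⁰)^(1/4) = 393 K.

T_ss ≈ 393 K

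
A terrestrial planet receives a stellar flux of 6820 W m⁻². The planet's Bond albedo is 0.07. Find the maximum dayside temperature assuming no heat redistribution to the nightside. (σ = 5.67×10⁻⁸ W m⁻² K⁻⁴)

T_ss ≈ 578 K

With no redistribution each surface element balances locally: S(1−A) = σT⁴.
T = [6820 × 0.93 / 5.67×10⁻⁸]^(1/4) = (1.12×10¹¹)^(1/4) = 578 K.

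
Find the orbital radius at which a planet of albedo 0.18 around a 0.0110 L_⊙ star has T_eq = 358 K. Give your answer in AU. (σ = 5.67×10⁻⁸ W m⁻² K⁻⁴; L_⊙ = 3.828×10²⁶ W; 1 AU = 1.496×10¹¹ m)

L = 0.0110 × 3.828×10²⁶ = 4.21×10²⁴ W.
From T_eq⁴ = L(1−A)/(16πσd²): d = √[L(1−A)/(16πσT_eq⁴)].
d = √[4.21×10²⁴ × 0.82 / (16π × 5.67×10⁻⁸ × (358)⁴)] = 8.59×10⁹ m = 0.0574 AU.

d ≈ 0.0574 AU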